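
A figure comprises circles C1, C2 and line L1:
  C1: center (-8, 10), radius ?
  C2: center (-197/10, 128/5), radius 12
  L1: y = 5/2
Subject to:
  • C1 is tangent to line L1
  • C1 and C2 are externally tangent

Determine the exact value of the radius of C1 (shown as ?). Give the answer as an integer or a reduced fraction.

15/2

1. [C1‖L1]  r_C1² − 225/4 = 0  ⇒  r_C1 = 15/2 (r>0 drops 1)
2. [ext C1·C2]  r_C1² + 24r_C1 − 945/4 = 0  ⇒  r_C1 = 15/2 (r>0 drops 1)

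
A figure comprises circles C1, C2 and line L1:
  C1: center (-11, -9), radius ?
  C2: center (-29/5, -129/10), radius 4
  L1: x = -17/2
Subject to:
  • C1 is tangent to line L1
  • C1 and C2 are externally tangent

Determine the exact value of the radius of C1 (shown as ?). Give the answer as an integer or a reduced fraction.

1. [C1‖L1]  r_C1² − 25/4 = 0  ⇒  r_C1 = 5/2 (r>0 drops 1)
2. [ext C1·C2]  r_C1² + 8r_C1 − 105/4 = 0  ⇒  r_C1 = 5/2 (r>0 drops 1)

5/2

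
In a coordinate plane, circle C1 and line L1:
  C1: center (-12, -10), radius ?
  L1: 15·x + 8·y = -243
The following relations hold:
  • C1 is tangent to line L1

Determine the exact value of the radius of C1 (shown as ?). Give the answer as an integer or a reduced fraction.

1. [C1‖L1]  r_C1² − 1 = 0  ⇒  r_C1 = 1 (r>0 drops 1)

1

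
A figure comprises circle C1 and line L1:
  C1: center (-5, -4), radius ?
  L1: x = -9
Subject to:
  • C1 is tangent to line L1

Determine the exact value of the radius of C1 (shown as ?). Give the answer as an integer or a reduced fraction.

4

1. [C1‖L1]  r_C1² − 16 = 0  ⇒  r_C1 = 4 (r>0 drops 1)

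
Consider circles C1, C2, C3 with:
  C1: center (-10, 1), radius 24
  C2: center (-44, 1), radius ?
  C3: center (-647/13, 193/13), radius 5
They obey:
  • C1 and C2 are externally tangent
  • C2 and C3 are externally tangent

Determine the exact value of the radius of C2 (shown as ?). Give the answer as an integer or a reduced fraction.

1. [ext C1·C2]  r_C2² + 48r_C2 − 580 = 0  ⇒  r_C2 = 10 (r>0 drops 1)
2. [ext C2·C3]  r_C2² + 10r_C2 − 200 = 0  ⇒  r_C2 = 10 (r>0 drops 1)

10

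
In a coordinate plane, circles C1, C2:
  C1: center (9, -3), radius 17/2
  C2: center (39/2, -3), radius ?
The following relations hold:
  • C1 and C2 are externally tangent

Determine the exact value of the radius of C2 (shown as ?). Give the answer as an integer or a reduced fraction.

2

1. [ext C1·C2]  r_C2² + 17r_C2 − 38 = 0  ⇒  r_C2 = 2 (r>0 drops 1)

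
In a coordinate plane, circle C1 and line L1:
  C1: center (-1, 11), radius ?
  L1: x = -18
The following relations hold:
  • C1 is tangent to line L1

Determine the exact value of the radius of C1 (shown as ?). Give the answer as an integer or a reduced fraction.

1. [C1‖L1]  r_C1² − 289 = 0  ⇒  r_C1 = 17 (r>0 drops 1)

17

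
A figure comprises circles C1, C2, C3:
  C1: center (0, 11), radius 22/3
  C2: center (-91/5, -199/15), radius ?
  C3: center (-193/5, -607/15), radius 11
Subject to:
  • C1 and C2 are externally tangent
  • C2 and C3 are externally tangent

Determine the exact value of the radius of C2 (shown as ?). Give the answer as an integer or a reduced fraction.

1. [ext C1·C2]  r_C2² + (44/3)r_C2 − 2599/3 = 0  ⇒  r_C2 = 23 (r>0 drops 1)
2. [ext C2·C3]  r_C2² + 22r_C2 − 1035 = 0  ⇒  r_C2 = 23 (r>0 drops 1)

23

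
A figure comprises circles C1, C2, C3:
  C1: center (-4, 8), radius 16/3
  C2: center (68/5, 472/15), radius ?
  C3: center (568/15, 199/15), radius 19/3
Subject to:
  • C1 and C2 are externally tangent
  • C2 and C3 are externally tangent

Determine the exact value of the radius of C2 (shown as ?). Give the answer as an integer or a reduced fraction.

1. [ext C1·C2]  r_C2² + (32/3)r_C2 − 832 = 0  ⇒  r_C2 = 24 (r>0 drops 1)
2. [ext C2·C3]  r_C2² + (38/3)r_C2 − 880 = 0  ⇒  r_C2 = 24 (r>0 drops 1)

24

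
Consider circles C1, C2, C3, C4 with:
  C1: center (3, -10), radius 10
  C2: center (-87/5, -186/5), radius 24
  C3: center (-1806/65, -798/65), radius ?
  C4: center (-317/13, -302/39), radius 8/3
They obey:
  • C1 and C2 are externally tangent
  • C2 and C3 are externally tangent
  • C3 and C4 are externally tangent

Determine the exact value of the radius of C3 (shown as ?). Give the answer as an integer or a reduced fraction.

3

1. [ext C2·C3]  r_C3² + 48r_C3 − 153 = 0  ⇒  r_C3 = 3 (r>0 drops 1)
2. [ext C3·C4]  r_C3² + (16/3)r_C3 − 25 = 0  ⇒  r_C3 = 3 (r>0 drops 1)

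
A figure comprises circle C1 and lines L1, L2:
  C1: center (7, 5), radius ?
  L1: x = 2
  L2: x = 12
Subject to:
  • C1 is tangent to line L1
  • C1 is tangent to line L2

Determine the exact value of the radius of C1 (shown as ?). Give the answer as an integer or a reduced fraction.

1. [C1‖L1]  r_C1² − 25 = 0  ⇒  r_C1 = 5 (r>0 drops 1)
2. [C1‖L2]  r_C1² − 25 = 0  ⇒  r_C1 = 5 (r>0 drops 1)

5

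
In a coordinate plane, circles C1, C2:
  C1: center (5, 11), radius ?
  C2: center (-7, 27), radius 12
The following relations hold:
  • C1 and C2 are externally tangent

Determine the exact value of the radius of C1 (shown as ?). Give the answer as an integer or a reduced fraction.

1. [ext C1·C2]  r_C1² + 24r_C1 − 256 = 0  ⇒  r_C1 = 8 (r>0 drops 1)

8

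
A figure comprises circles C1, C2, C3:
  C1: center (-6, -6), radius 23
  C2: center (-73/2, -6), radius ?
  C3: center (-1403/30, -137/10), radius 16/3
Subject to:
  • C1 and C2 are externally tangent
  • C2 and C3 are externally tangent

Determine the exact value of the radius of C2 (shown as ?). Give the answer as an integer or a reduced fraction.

1. [ext C1·C2]  r_C2² + 46r_C2 − 1605/4 = 0  ⇒  r_C2 = 15/2 (r>0 drops 1)
2. [ext C2·C3]  r_C2² + (32/3)r_C2 − 545/4 = 0  ⇒  r_C2 = 15/2 (r>0 drops 1)

15/2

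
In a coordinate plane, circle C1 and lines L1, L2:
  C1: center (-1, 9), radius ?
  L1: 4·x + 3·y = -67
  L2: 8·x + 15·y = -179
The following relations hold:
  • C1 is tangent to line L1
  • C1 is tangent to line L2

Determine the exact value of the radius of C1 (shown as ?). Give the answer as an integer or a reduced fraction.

1. [C1‖L1]  r_C1² − 324 = 0  ⇒  r_C1 = 18 (r>0 drops 1)
2. [C1‖L2]  r_C1² − 324 = 0  ⇒  r_C1 = 18 (r>0 drops 1)

18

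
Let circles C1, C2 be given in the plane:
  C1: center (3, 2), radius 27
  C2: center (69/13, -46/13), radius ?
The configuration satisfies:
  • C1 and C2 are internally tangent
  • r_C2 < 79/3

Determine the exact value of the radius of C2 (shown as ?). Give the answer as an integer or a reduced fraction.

1. [int C1,C2]  r_C2² − 54r_C2 + 693 = 0  ⇒  r_C2 = 21 or 33
2. given r_C2 < 79/3: keep 21

21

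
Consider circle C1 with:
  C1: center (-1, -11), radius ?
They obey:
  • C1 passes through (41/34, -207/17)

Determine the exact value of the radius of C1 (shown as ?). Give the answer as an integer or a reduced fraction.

5/2

1. [C1∋P]  r_C1² − 25/4 = 0  ⇒  r_C1 = 5/2 (r>0 drops 1)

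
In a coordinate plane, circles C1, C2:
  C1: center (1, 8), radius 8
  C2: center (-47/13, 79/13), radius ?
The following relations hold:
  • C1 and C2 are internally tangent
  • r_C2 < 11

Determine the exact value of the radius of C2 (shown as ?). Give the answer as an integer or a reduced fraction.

3

1. [int C1,C2]  r_C2² − 16r_C2 + 39 = 0  ⇒  r_C2 = 3 or 13
2. given r_C2 < 11: keep 3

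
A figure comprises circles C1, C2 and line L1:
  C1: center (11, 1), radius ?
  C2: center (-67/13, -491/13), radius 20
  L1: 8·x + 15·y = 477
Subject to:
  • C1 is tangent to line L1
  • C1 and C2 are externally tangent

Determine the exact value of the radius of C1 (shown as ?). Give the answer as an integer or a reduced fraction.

22

1. [C1‖L1]  r_C1² − 484 = 0  ⇒  r_C1 = 22 (r>0 drops 1)
2. [ext C1·C2]  r_C1² + 40r_C1 − 1364 = 0  ⇒  r_C1 = 22 (r>0 drops 1)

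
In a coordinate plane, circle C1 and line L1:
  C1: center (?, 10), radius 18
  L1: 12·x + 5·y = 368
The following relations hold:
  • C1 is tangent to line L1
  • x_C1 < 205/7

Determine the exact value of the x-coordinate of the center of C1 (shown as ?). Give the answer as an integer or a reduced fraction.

1. [C1‖L1]  x_C1² − 53x_C1 + 322 = 0  ⇒  x_C1 = 7 or 46
2. given x_C1 < 205/7: keep 7

7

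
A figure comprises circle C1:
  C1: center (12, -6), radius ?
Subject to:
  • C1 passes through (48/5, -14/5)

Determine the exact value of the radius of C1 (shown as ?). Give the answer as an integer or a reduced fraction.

4

1. [C1∋P]  r_C1² − 16 = 0  ⇒  r_C1 = 4 (r>0 drops 1)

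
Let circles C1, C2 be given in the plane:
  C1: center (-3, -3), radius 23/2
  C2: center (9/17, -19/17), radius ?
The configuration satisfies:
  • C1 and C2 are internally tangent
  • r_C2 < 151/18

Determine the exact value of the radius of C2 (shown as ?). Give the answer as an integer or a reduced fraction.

1. [int C1,C2]  r_C2² − 23r_C2 + 465/4 = 0  ⇒  r_C2 = 15/2 or 31/2
2. given r_C2 < 151/18: keep 15/2

15/2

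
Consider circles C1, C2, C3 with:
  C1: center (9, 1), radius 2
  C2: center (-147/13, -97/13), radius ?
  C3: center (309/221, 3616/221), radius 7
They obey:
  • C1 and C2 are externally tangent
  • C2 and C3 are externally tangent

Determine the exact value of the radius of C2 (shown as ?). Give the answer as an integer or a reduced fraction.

20

1. [ext C1·C2]  r_C2² + 4r_C2 − 480 = 0  ⇒  r_C2 = 20 (r>0 drops 1)
2. [ext C2·C3]  r_C2² + 14r_C2 − 680 = 0  ⇒  r_C2 = 20 (r>0 drops 1)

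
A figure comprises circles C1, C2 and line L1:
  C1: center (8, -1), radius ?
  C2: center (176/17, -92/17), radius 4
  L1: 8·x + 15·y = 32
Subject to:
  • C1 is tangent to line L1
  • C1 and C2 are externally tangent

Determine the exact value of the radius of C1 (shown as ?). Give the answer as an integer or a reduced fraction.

1. [C1‖L1]  r_C1² − 1 = 0  ⇒  r_C1 = 1 (r>0 drops 1)
2. [ext C1·C2]  r_C1² + 8r_C1 − 9 = 0  ⇒  r_C1 = 1 (r>0 drops 1)

1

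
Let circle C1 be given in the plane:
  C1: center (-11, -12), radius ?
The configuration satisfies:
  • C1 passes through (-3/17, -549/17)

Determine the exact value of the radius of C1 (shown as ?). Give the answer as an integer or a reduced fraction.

23

1. [C1∋P]  r_C1² − 529 = 0  ⇒  r_C1 = 23 (r>0 drops 1)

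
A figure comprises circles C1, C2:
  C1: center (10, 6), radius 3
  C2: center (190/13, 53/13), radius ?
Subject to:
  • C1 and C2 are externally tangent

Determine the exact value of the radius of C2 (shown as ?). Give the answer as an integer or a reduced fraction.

2

1. [ext C1·C2]  r_C2² + 6r_C2 − 16 = 0  ⇒  r_C2 = 2 (r>0 drops 1)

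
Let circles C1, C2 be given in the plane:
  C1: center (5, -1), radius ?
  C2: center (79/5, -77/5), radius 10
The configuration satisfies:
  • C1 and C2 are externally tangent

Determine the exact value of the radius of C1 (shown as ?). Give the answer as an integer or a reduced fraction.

8

1. [ext C1·C2]  r_C1² + 20r_C1 − 224 = 0  ⇒  r_C1 = 8 (r>0 drops 1)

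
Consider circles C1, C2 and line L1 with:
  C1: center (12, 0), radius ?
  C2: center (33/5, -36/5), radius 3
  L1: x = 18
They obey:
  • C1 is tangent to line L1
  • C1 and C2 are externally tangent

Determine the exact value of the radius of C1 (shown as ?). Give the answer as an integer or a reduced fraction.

1. [C1‖L1]  r_C1² − 36 = 0  ⇒  r_C1 = 6 (r>0 drops 1)
2. [ext C1·C2]  r_C1² + 6r_C1 − 72 = 0  ⇒  r_C1 = 6 (r>0 drops 1)

6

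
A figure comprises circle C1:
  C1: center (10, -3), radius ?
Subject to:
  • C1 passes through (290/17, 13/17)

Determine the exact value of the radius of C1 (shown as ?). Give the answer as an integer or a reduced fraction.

8

1. [C1∋P]  r_C1² − 64 = 0  ⇒  r_C1 = 8 (r>0 drops 1)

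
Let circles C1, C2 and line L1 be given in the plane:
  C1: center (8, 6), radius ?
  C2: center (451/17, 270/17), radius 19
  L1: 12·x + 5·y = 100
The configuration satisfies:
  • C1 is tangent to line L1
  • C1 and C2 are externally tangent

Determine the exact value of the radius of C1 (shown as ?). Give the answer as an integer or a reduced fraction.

1. [C1‖L1]  r_C1² − 4 = 0  ⇒  r_C1 = 2 (r>0 drops 1)
2. [ext C1·C2]  r_C1² + 38r_C1 − 80 = 0  ⇒  r_C1 = 2 (r>0 drops 1)

2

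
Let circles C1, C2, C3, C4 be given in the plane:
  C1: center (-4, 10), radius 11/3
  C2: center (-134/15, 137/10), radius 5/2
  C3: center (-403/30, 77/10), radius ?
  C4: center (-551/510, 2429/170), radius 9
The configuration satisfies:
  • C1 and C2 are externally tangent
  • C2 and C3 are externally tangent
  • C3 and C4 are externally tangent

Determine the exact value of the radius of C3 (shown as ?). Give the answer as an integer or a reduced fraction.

1. [ext C2·C3]  r_C3² + 5r_C3 − 50 = 0  ⇒  r_C3 = 5 (r>0 drops 1)
2. [ext C3·C4]  r_C3² + 18r_C3 − 115 = 0  ⇒  r_C3 = 5 (r>0 drops 1)

5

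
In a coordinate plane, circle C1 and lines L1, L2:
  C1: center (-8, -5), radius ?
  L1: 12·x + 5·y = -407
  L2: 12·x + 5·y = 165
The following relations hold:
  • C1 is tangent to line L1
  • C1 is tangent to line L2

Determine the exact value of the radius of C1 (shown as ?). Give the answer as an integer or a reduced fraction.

1. [C1‖L1]  r_C1² − 484 = 0  ⇒  r_C1 = 22 (r>0 drops 1)
2. [C1‖L2]  r_C1² − 484 = 0  ⇒  r_C1 = 22 (r>0 drops 1)

22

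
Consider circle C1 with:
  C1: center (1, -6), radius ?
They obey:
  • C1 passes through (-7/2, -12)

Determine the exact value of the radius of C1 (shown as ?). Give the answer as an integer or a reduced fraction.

1. [C1∋P]  r_C1² − 225/4 = 0  ⇒  r_C1 = 15/2 (r>0 drops 1)

15/2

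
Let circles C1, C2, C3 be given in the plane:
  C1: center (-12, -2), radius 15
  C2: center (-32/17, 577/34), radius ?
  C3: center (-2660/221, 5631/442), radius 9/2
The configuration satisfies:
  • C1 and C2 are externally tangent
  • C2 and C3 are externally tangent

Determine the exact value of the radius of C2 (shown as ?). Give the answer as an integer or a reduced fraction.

13/2

1. [ext C1·C2]  r_C2² + 30r_C2 − 949/4 = 0  ⇒  r_C2 = 13/2 (r>0 drops 1)
2. [ext C2·C3]  r_C2² + 9r_C2 − 403/4 = 0  ⇒  r_C2 = 13/2 (r>0 drops 1)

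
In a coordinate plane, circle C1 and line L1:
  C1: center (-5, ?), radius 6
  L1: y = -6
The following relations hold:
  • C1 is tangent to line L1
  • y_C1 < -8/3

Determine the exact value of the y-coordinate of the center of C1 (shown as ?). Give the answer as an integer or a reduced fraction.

-12

1. [C1‖L1]  y_C1² + 12y_C1 = 0  ⇒  y_C1 = -12 or 0
2. given y_C1 < -8/3: keep -12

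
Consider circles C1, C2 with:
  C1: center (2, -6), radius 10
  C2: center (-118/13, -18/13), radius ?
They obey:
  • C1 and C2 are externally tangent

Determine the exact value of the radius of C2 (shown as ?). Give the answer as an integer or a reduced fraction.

1. [ext C1·C2]  r_C2² + 20r_C2 − 44 = 0  ⇒  r_C2 = 2 (r>0 drops 1)

2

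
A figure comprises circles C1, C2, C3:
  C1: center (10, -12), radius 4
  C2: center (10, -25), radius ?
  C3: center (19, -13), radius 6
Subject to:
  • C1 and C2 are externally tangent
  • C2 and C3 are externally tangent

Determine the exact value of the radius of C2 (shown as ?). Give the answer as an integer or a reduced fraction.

9

1. [ext C1·C2]  r_C2² + 8r_C2 − 153 = 0  ⇒  r_C2 = 9 (r>0 drops 1)
2. [ext C2·C3]  r_C2² + 12r_C2 − 189 = 0  ⇒  r_C2 = 9 (r>0 drops 1)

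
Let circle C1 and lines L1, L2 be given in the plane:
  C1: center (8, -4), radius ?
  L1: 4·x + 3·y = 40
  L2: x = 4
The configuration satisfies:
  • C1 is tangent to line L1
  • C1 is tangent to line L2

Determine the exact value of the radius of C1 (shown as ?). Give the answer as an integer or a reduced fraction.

4

1. [C1‖L1]  r_C1² − 16 = 0  ⇒  r_C1 = 4 (r>0 drops 1)
2. [C1‖L2]  r_C1² − 16 = 0  ⇒  r_C1 = 4 (r>0 drops 1)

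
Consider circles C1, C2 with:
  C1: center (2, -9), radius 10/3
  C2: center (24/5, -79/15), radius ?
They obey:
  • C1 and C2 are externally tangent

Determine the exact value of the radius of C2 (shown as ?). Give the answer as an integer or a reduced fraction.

1. [ext C1·C2]  r_C2² + (20/3)r_C2 − 32/3 = 0  ⇒  r_C2 = 4/3 (r>0 drops 1)

4/3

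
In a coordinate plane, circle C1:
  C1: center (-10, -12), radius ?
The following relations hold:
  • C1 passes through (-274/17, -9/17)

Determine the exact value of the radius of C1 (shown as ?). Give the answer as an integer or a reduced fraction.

1. [C1∋P]  r_C1² − 169 = 0  ⇒  r_C1 = 13 (r>0 drops 1)

13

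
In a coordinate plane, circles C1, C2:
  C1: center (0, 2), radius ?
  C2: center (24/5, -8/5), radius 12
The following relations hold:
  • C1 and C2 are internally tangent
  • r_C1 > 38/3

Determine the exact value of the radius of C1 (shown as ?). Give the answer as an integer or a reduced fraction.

18

1. [int C1,C2]  r_C1² − 24r_C1 + 108 = 0  ⇒  r_C1 = 6 or 18
2. given r_C1 > 38/3: keep 18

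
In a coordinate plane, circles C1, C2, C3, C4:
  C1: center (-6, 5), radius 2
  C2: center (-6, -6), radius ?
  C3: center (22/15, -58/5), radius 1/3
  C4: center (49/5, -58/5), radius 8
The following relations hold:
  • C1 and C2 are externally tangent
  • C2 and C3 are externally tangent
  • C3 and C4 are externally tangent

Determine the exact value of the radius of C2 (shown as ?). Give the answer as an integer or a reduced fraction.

1. [ext C1·C2]  r_C2² + 4r_C2 − 117 = 0  ⇒  r_C2 = 9 (r>0 drops 1)
2. [ext C2·C3]  r_C2² + (2/3)r_C2 − 87 = 0  ⇒  r_C2 = 9 (r>0 drops 1)

9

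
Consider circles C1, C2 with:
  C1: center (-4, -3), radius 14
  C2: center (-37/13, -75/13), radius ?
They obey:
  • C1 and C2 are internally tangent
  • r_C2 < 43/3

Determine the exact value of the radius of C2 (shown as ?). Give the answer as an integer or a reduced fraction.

1. [int C1,C2]  r_C2² − 28r_C2 + 187 = 0  ⇒  r_C2 = 11 or 17
2. given r_C2 < 43/3: keep 11

11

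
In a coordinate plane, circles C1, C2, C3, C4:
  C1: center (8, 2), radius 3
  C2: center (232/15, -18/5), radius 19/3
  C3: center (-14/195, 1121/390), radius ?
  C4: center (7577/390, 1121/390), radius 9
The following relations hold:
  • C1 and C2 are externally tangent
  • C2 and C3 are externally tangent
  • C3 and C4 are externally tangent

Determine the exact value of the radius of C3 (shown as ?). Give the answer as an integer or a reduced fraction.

21/2

1. [ext C2·C3]  r_C3² + (38/3)r_C3 − 973/4 = 0  ⇒  r_C3 = 21/2 (r>0 drops 1)
2. [ext C3·C4]  r_C3² + 18r_C3 − 1197/4 = 0  ⇒  r_C3 = 21/2 (r>0 drops 1)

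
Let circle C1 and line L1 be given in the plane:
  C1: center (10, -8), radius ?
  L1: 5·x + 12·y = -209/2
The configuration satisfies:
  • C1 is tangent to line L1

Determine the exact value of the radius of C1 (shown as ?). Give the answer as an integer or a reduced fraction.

9/2

1. [C1‖L1]  r_C1² − 81/4 = 0  ⇒  r_C1 = 9/2 (r>0 drops 1)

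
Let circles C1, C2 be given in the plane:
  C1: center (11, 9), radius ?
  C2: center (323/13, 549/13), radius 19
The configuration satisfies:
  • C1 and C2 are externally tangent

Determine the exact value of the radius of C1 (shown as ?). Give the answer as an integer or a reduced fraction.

1. [ext C1·C2]  r_C1² + 38r_C1 − 935 = 0  ⇒  r_C1 = 17 (r>0 drops 1)

17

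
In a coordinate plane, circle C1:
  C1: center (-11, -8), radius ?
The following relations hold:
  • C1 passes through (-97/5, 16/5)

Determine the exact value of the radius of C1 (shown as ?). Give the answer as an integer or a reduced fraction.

14

1. [C1∋P]  r_C1² − 196 = 0  ⇒  r_C1 = 14 (r>0 drops 1)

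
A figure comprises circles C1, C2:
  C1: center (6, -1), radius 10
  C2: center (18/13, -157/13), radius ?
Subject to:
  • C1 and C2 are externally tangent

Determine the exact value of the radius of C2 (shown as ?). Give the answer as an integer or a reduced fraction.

1. [ext C1·C2]  r_C2² + 20r_C2 − 44 = 0  ⇒  r_C2 = 2 (r>0 drops 1)

2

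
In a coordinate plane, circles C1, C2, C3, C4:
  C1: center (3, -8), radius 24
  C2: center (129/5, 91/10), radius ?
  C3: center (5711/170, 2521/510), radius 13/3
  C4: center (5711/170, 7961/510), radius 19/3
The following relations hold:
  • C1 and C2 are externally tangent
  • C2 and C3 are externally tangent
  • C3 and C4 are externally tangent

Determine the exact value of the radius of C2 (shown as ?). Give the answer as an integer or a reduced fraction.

1. [ext C1·C2]  r_C2² + 48r_C2 − 945/4 = 0  ⇒  r_C2 = 9/2 (r>0 drops 1)
2. [ext C2·C3]  r_C2² + (26/3)r_C2 − 237/4 = 0  ⇒  r_C2 = 9/2 (r>0 drops 1)

9/2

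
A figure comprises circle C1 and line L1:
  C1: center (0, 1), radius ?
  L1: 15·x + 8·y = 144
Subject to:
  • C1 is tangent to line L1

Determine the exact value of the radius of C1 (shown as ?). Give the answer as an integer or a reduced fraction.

8

1. [C1‖L1]  r_C1² − 64 = 0  ⇒  r_C1 = 8 (r>0 drops 1)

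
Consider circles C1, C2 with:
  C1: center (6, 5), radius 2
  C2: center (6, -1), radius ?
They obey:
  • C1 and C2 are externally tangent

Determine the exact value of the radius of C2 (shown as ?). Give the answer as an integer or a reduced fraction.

4

1. [ext C1·C2]  r_C2² + 4r_C2 − 32 = 0  ⇒  r_C2 = 4 (r>0 drops 1)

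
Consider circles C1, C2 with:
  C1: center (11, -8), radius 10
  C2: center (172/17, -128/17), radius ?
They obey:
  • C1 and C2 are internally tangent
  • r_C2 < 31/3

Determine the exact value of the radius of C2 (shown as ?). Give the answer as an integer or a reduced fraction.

9

1. [int C1,C2]  r_C2² − 20r_C2 + 99 = 0  ⇒  r_C2 = 9 or 11
2. given r_C2 < 31/3: keep 9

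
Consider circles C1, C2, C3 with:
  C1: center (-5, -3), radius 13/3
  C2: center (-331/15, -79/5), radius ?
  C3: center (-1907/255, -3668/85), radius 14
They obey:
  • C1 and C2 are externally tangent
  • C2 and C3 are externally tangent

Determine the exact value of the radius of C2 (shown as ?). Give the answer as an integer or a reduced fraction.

17

1. [ext C1·C2]  r_C2² + (26/3)r_C2 − 1309/3 = 0  ⇒  r_C2 = 17 (r>0 drops 1)
2. [ext C2·C3]  r_C2² + 28r_C2 − 765 = 0  ⇒  r_C2 = 17 (r>0 drops 1)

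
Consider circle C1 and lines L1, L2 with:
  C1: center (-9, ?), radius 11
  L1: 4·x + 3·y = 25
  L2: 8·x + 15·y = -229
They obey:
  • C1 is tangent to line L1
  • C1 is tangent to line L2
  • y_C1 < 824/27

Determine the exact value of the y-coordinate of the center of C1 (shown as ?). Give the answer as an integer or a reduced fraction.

2

1. [C1‖L1]  y_C1² − (122/3)y_C1 + 232/3 = 0  ⇒  y_C1 = 2 or 116/3
2. [C1‖L2]  y_C1² + (314/15)y_C1 − 688/15 = 0  ⇒  y_C1 = -344/15 or 2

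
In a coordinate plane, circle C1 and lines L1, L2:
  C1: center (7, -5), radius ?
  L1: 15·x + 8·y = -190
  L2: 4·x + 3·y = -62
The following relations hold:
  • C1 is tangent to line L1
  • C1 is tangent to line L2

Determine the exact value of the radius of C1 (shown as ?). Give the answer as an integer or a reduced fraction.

15

1. [C1‖L1]  r_C1² − 225 = 0  ⇒  r_C1 = 15 (r>0 drops 1)
2. [C1‖L2]  r_C1² − 225 = 0  ⇒  r_C1 = 15 (r>0 drops 1)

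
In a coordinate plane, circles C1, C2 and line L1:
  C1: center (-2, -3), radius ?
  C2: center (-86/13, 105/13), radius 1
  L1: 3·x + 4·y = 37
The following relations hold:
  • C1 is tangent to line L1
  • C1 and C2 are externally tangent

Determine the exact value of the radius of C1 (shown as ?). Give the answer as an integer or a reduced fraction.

11

1. [C1‖L1]  r_C1² − 121 = 0  ⇒  r_C1 = 11 (r>0 drops 1)
2. [ext C1·C2]  r_C1² + 2r_C1 − 143 = 0  ⇒  r_C1 = 11 (r>0 drops 1)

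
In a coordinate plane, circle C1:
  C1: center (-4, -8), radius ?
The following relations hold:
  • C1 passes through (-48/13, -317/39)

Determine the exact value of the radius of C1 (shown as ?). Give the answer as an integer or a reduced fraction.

1/3

1. [C1∋P]  r_C1² − 1/9 = 0  ⇒  r_C1 = 1/3 (r>0 drops 1)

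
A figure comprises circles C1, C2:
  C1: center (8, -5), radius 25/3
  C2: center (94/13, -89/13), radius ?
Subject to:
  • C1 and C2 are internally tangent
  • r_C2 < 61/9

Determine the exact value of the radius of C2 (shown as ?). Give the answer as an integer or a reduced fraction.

19/3

1. [int C1,C2]  r_C2² − (50/3)r_C2 + 589/9 = 0  ⇒  r_C2 = 19/3 or 31/3
2. given r_C2 < 61/9: keep 19/3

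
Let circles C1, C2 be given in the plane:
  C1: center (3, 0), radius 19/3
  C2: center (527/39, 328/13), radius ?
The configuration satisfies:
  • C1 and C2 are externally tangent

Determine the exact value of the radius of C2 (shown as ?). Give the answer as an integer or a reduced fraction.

21

1. [ext C1·C2]  r_C2² + (38/3)r_C2 − 707 = 0  ⇒  r_C2 = 21 (r>0 drops 1)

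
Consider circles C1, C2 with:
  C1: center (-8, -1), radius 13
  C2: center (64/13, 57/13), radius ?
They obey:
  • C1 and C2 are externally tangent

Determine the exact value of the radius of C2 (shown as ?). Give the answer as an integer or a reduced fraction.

1. [ext C1·C2]  r_C2² + 26r_C2 − 27 = 0  ⇒  r_C2 = 1 (r>0 drops 1)

1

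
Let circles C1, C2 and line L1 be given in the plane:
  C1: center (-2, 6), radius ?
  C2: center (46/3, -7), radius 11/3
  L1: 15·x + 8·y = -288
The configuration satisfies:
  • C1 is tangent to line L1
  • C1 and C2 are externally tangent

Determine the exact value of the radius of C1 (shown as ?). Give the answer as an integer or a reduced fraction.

1. [C1‖L1]  r_C1² − 324 = 0  ⇒  r_C1 = 18 (r>0 drops 1)
2. [ext C1·C2]  r_C1² + (22/3)r_C1 − 456 = 0  ⇒  r_C1 = 18 (r>0 drops 1)

18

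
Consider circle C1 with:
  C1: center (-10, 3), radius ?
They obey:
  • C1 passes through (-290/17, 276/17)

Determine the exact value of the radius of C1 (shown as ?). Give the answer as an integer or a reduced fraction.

15

1. [C1∋P]  r_C1² − 225 = 0  ⇒  r_C1 = 15 (r>0 drops 1)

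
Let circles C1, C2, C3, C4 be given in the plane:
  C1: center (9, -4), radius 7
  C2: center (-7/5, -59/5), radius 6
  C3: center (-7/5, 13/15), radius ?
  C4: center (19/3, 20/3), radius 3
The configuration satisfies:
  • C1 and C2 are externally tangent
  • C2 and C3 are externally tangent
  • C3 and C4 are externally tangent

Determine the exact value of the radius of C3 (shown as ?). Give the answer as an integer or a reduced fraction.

20/3

1. [ext C2·C3]  r_C3² + 12r_C3 − 1120/9 = 0  ⇒  r_C3 = 20/3 (r>0 drops 1)
2. [ext C3·C4]  r_C3² + 6r_C3 − 760/9 = 0  ⇒  r_C3 = 20/3 (r>0 drops 1)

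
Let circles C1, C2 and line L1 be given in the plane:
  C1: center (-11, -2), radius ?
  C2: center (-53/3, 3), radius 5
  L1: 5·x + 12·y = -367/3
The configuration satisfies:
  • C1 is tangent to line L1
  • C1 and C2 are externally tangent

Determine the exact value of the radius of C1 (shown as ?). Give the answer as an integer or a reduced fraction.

10/3

1. [C1‖L1]  r_C1² − 100/9 = 0  ⇒  r_C1 = 10/3 (r>0 drops 1)
2. [ext C1·C2]  r_C1² + 10r_C1 − 400/9 = 0  ⇒  r_C1 = 10/3 (r>0 drops 1)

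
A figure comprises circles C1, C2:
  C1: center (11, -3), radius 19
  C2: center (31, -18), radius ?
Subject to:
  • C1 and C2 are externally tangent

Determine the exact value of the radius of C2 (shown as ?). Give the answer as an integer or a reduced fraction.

1. [ext C1·C2]  r_C2² + 38r_C2 − 264 = 0  ⇒  r_C2 = 6 (r>0 drops 1)

6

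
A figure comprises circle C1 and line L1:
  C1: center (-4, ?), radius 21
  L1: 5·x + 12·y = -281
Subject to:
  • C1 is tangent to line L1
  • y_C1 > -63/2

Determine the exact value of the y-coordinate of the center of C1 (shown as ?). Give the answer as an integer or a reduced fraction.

1

1. [C1‖L1]  y_C1² + (87/2)y_C1 − 89/2 = 0  ⇒  y_C1 = -89/2 or 1
2. given y_C1 > -63/2: keep 1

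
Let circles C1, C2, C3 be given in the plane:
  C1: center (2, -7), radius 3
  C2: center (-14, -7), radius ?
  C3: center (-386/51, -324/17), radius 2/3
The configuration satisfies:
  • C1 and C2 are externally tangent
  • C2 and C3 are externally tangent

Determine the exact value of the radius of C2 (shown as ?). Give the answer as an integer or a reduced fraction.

1. [ext C1·C2]  r_C2² + 6r_C2 − 247 = 0  ⇒  r_C2 = 13 (r>0 drops 1)
2. [ext C2·C3]  r_C2² + (4/3)r_C2 − 559/3 = 0  ⇒  r_C2 = 13 (r>0 drops 1)

13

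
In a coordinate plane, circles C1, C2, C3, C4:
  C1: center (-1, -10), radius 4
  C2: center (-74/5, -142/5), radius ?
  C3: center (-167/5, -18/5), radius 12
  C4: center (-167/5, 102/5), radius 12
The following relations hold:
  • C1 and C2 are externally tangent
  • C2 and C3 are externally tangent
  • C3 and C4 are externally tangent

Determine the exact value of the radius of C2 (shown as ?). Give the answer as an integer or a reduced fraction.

1. [ext C1·C2]  r_C2² + 8r_C2 − 513 = 0  ⇒  r_C2 = 19 (r>0 drops 1)
2. [ext C2·C3]  r_C2² + 24r_C2 − 817 = 0  ⇒  r_C2 = 19 (r>0 drops 1)

19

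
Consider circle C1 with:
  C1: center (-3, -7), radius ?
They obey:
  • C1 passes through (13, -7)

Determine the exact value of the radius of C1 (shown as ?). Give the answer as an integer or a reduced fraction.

16

1. [C1∋P]  r_C1² − 256 = 0  ⇒  r_C1 = 16 (r>0 drops 1)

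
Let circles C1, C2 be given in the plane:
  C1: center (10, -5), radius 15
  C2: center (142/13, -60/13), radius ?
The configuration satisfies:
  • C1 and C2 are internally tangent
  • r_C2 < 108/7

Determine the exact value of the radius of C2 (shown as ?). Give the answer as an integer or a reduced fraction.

1. [int C1,C2]  r_C2² − 30r_C2 + 224 = 0  ⇒  r_C2 = 14 or 16
2. given r_C2 < 108/7: keep 14

14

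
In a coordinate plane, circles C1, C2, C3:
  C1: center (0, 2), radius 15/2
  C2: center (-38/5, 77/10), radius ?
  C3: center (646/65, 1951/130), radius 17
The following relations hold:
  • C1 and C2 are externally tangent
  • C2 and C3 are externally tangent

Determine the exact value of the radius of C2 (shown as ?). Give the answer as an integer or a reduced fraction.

2

1. [ext C1·C2]  r_C2² + 15r_C2 − 34 = 0  ⇒  r_C2 = 2 (r>0 drops 1)
2. [ext C2·C3]  r_C2² + 34r_C2 − 72 = 0  ⇒  r_C2 = 2 (r>0 drops 1)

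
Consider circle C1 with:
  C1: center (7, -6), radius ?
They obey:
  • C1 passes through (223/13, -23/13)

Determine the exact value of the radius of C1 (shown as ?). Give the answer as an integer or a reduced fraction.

11

1. [C1∋P]  r_C1² − 121 = 0  ⇒  r_C1 = 11 (r>0 drops 1)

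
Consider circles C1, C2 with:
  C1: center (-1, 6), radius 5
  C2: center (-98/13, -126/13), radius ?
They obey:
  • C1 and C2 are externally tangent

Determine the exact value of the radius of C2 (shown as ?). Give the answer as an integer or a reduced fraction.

12

1. [ext C1·C2]  r_C2² + 10r_C2 − 264 = 0  ⇒  r_C2 = 12 (r>0 drops 1)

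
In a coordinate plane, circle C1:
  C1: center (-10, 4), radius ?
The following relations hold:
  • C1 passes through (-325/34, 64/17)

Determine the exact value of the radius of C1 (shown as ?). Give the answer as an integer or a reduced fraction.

1. [C1∋P]  r_C1² − 1/4 = 0  ⇒  r_C1 = 1/2 (r>0 drops 1)

1/2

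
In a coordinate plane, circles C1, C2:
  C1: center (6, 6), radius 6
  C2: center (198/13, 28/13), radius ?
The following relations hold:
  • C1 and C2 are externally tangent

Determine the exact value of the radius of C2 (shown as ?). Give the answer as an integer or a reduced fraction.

1. [ext C1·C2]  r_C2² + 12r_C2 − 64 = 0  ⇒  r_C2 = 4 (r>0 drops 1)

4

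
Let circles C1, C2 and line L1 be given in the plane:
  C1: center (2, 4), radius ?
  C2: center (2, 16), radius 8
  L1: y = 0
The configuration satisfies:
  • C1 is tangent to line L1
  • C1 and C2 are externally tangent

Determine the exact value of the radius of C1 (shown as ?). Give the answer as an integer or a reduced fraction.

4

1. [C1‖L1]  r_C1² − 16 = 0  ⇒  r_C1 = 4 (r>0 drops 1)
2. [ext C1·C2]  r_C1² + 16r_C1 − 80 = 0  ⇒  r_C1 = 4 (r>0 drops 1)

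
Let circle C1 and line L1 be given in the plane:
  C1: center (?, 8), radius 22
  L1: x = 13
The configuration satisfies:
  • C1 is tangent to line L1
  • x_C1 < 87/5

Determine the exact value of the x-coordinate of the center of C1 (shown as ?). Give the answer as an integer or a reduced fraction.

-9

1. [C1‖L1]  x_C1² − 26x_C1 − 315 = 0  ⇒  x_C1 = -9 or 35
2. given x_C1 < 87/5: keep -9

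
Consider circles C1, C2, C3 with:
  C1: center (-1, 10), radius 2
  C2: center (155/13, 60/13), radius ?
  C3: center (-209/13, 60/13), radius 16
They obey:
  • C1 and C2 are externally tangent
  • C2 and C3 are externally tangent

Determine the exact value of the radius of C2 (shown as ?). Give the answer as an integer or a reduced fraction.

1. [ext C1·C2]  r_C2² + 4r_C2 − 192 = 0  ⇒  r_C2 = 12 (r>0 drops 1)
2. [ext C2·C3]  r_C2² + 32r_C2 − 528 = 0  ⇒  r_C2 = 12 (r>0 drops 1)

12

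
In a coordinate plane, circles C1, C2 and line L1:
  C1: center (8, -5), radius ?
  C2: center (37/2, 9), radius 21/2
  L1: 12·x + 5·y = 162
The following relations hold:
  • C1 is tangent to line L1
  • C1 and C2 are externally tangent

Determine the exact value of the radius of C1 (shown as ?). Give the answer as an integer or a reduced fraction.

7

1. [C1‖L1]  r_C1² − 49 = 0  ⇒  r_C1 = 7 (r>0 drops 1)
2. [ext C1·C2]  r_C1² + 21r_C1 − 196 = 0  ⇒  r_C1 = 7 (r>0 drops 1)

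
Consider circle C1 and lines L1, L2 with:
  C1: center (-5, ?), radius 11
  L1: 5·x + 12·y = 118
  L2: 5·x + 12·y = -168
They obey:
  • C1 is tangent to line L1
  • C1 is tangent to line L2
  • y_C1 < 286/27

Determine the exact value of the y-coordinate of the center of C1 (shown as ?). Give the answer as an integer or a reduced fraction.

0

1. [C1‖L1]  y_C1² − (143/6)y_C1 = 0  ⇒  y_C1 = 0 or 143/6
2. [C1‖L2]  y_C1² + (143/6)y_C1 = 0  ⇒  y_C1 = -143/6 or 0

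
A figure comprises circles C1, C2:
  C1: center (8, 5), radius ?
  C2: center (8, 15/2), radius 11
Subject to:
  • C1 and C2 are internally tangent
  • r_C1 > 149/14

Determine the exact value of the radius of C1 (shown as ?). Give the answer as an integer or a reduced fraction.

27/2

1. [int C1,C2]  r_C1² − 22r_C1 + 459/4 = 0  ⇒  r_C1 = 17/2 or 27/2
2. given r_C1 > 149/14: keep 27/2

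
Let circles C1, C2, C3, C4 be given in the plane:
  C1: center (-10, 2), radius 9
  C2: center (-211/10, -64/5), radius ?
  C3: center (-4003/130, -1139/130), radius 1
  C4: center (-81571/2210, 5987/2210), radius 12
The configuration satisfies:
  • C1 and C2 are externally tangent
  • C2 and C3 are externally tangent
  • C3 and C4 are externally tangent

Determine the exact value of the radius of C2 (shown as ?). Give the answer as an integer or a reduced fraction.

19/2

1. [ext C1·C2]  r_C2² + 18r_C2 − 1045/4 = 0  ⇒  r_C2 = 19/2 (r>0 drops 1)
2. [ext C2·C3]  r_C2² + 2r_C2 − 437/4 = 0  ⇒  r_C2 = 19/2 (r>0 drops 1)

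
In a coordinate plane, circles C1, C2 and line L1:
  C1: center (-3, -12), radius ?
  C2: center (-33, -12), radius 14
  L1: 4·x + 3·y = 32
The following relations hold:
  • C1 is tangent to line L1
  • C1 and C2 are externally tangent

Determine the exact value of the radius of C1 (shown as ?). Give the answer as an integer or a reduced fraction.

1. [C1‖L1]  r_C1² − 256 = 0  ⇒  r_C1 = 16 (r>0 drops 1)
2. [ext C1·C2]  r_C1² + 28r_C1 − 704 = 0  ⇒  r_C1 = 16 (r>0 drops 1)

16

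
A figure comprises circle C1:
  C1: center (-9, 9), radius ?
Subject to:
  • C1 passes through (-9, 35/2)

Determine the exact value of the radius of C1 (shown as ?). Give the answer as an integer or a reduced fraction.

1. [C1∋P]  r_C1² − 289/4 = 0  ⇒  r_C1 = 17/2 (r>0 drops 1)

17/2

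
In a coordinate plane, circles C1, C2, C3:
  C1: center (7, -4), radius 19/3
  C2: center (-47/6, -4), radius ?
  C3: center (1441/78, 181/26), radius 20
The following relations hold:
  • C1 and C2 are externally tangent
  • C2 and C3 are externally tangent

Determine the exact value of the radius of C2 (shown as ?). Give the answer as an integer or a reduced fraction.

17/2

1. [ext C1·C2]  r_C2² + (38/3)r_C2 − 2159/12 = 0  ⇒  r_C2 = 17/2 (r>0 drops 1)
2. [ext C2·C3]  r_C2² + 40r_C2 − 1649/4 = 0  ⇒  r_C2 = 17/2 (r>0 drops 1)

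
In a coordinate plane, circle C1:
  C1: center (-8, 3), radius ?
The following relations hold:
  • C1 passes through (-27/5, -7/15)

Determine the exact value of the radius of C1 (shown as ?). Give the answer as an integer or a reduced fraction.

13/3

1. [C1∋P]  r_C1² − 169/9 = 0  ⇒  r_C1 = 13/3 (r>0 drops 1)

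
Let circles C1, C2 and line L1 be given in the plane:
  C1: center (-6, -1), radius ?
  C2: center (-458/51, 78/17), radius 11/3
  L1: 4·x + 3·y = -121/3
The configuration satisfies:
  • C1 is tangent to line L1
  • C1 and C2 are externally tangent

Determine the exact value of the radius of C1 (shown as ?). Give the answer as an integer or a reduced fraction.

1. [C1‖L1]  r_C1² − 64/9 = 0  ⇒  r_C1 = 8/3 (r>0 drops 1)
2. [ext C1·C2]  r_C1² + (22/3)r_C1 − 80/3 = 0  ⇒  r_C1 = 8/3 (r>0 drops 1)

8/3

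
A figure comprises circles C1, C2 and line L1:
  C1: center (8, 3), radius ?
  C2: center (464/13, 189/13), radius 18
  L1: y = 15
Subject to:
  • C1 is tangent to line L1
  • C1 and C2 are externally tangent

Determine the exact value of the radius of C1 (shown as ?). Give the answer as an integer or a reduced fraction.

12

1. [C1‖L1]  r_C1² − 144 = 0  ⇒  r_C1 = 12 (r>0 drops 1)
2. [ext C1·C2]  r_C1² + 36r_C1 − 576 = 0  ⇒  r_C1 = 12 (r>0 drops 1)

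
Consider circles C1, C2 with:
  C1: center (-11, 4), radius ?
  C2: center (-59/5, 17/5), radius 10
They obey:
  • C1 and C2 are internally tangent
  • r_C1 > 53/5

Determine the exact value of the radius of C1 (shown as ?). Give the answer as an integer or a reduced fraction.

11

1. [int C1,C2]  r_C1² − 20r_C1 + 99 = 0  ⇒  r_C1 = 9 or 11
2. given r_C1 > 53/5: keep 11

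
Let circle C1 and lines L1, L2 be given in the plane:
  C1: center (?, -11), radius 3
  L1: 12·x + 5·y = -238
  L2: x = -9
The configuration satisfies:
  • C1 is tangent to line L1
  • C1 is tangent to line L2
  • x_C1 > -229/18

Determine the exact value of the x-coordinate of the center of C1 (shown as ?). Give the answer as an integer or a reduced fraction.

-12

1. [C1‖L1]  x_C1² + (61/2)x_C1 + 222 = 0  ⇒  x_C1 = -37/2 or -12
2. [C1‖L2]  x_C1² + 18x_C1 + 72 = 0  ⇒  x_C1 = -12 or -6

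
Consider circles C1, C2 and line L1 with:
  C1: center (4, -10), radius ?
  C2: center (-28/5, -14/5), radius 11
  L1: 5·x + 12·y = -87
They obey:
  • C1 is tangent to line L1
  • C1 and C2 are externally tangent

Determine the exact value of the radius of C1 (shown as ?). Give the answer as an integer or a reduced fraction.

1. [C1‖L1]  r_C1² − 1 = 0  ⇒  r_C1 = 1 (r>0 drops 1)
2. [ext C1·C2]  r_C1² + 22r_C1 − 23 = 0  ⇒  r_C1 = 1 (r>0 drops 1)

1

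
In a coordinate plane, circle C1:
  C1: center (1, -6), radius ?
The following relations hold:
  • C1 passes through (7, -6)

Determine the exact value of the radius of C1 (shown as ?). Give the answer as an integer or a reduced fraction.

1. [C1∋P]  r_C1² − 36 = 0  ⇒  r_C1 = 6 (r>0 drops 1)

6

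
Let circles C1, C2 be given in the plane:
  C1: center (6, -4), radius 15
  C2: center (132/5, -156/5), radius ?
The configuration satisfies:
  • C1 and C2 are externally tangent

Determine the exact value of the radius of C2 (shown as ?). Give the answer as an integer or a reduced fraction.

19

1. [ext C1·C2]  r_C2² + 30r_C2 − 931 = 0  ⇒  r_C2 = 19 (r>0 drops 1)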